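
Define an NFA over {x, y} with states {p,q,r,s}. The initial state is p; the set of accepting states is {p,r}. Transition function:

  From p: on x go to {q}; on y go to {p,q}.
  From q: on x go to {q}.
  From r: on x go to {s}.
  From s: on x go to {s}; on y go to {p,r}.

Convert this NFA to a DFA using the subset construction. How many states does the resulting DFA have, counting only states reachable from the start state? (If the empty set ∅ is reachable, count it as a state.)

Start state of the DFA: {p}.
{p} --x--> {q}  [new]
{p} --y--> {p,q}  [new]
{q} --x--> {q}  [seen]
{q} --y--> ∅  [new]
{p,q} --x--> {q}  [seen]
{p,q} --y--> {p,q}  [seen]
∅ --x--> ∅  [seen]
∅ --y--> ∅  [seen]
Reachable DFA states: {p}, {q}, {p,q}, ∅.

4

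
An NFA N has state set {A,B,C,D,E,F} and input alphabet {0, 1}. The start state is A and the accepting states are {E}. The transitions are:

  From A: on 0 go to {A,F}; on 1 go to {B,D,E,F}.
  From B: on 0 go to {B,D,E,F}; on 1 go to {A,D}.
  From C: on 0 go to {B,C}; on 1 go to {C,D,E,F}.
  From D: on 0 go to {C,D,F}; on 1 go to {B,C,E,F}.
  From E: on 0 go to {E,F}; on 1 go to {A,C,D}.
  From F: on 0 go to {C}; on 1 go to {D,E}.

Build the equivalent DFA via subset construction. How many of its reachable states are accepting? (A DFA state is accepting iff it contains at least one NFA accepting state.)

3

Start state of the DFA: {A}.
{A} --0--> {A,F}  [new]
{A} --1--> {B,D,E,F}  [new]
{A,F} --0--> {A,C,F}  [new]
{A,F} --1--> {B,D,E,F}  [seen]
{B,D,E,F} --0--> {B,C,D,E,F}  [new]
{B,D,E,F} --1--> {A,B,C,D,E,F}  [new]
{A,C,F} --0--> {A,B,C,F}  [new]
{A,C,F} --1--> {B,C,D,E,F}  [seen]
{B,C,D,E,F} --0--> {B,C,D,E,F}  [seen]
{B,C,D,E,F} --1--> {A,B,C,D,E,F}  [seen]
{A,B,C,D,E,F} --0--> {A,B,C,D,E,F}  [seen]
{A,B,C,D,E,F} --1--> {A,B,C,D,E,F}  [seen]
{A,B,C,F} --0--> {A,B,C,D,E,F}  [seen]
{A,B,C,F} --1--> {A,B,C,D,E,F}  [seen]
Reachable DFA states: {A}, {A,F}, {B,D,E,F}, {A,C,F}, {B,C,D,E,F}, {A,B,C,D,E,F}, {A,B,C,F}.
Accepting DFA states (contain an NFA accepting state): {B,D,E,F}, {B,C,D,E,F}, {A,B,C,D,E,F}.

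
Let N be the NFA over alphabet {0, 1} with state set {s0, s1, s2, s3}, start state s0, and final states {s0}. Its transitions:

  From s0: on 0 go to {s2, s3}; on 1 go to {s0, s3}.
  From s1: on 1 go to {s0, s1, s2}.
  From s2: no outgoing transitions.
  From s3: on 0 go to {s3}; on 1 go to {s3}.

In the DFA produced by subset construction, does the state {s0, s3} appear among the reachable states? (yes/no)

yes

Start state of the DFA: {s0}.
{s0} --0--> {s2, s3}  [new]
{s0} --1--> {s0, s3}  [new]
{s2, s3} --0--> {s3}  [new]
{s2, s3} --1--> {s3}  [seen]
{s0, s3} --0--> {s2, s3}  [seen]
{s0, s3} --1--> {s0, s3}  [seen]
{s3} --0--> {s3}  [seen]
{s3} --1--> {s3}  [seen]
Reachable DFA states: {s0}, {s2, s3}, {s0, s3}, {s3}.
{s0, s3} is among them.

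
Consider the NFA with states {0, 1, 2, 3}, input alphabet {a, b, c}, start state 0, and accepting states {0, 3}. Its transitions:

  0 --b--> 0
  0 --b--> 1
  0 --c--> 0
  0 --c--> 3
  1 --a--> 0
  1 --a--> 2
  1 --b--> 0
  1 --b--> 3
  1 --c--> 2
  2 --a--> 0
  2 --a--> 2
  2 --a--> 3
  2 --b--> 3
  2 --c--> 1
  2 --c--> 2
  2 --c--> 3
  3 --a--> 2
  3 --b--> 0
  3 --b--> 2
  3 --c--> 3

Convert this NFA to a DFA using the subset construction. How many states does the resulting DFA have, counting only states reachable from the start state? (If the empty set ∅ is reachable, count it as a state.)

Start state of the DFA: {0}.
{0} --a--> ∅  [new]
{0} --b--> {0, 1}  [new]
{0} --c--> {0, 3}  [new]
∅ --a--> ∅  [seen]
∅ --b--> ∅  [seen]
∅ --c--> ∅  [seen]
{0, 1} --a--> {0, 2}  [new]
{0, 1} --b--> {0, 1, 3}  [new]
{0, 1} --c--> {0, 2, 3}  [new]
{0, 3} --a--> {2}  [new]
{0, 3} --b--> {0, 1, 2}  [new]
{0, 3} --c--> {0, 3}  [seen]
{0, 2} --a--> {0, 2, 3}  [seen]
{0, 2} --b--> {0, 1, 3}  [seen]
{0, 2} --c--> {0, 1, 2, 3}  [new]
{0, 1, 3} --a--> {0, 2}  [seen]
{0, 1, 3} --b--> {0, 1, 2, 3}  [seen]
{0, 1, 3} --c--> {0, 2, 3}  [seen]
{0, 2, 3} --a--> {0, 2, 3}  [seen]
{0, 2, 3} --b--> {0, 1, 2, 3}  [seen]
{0, 2, 3} --c--> {0, 1, 2, 3}  [seen]
{2} --a--> {0, 2, 3}  [seen]
{2} --b--> {3}  [new]
{2} --c--> {1, 2, 3}  [new]
{0, 1, 2} --a--> {0, 2, 3}  [seen]
{0, 1, 2} --b--> {0, 1, 3}  [seen]
{0, 1, 2} --c--> {0, 1, 2, 3}  [seen]
{0, 1, 2, 3} --a--> {0, 2, 3}  [seen]
{0, 1, 2, 3} --b--> {0, 1, 2, 3}  [seen]
{0, 1, 2, 3} --c--> {0, 1, 2, 3}  [seen]
{3} --a--> {2}  [seen]
{3} --b--> {0, 2}  [seen]
{3} --c--> {3}  [seen]
{1, 2, 3} --a--> {0, 2, 3}  [seen]
{1, 2, 3} --b--> {0, 2, 3}  [seen]
{1, 2, 3} --c--> {1, 2, 3}  [seen]
Reachable DFA states: {0}, ∅, {0, 1}, {0, 3}, {0, 2}, {0, 1, 3}, {0, 2, 3}, {2}, {0, 1, 2}, {0, 1, 2, 3}, {3}, {1, 2, 3}.

12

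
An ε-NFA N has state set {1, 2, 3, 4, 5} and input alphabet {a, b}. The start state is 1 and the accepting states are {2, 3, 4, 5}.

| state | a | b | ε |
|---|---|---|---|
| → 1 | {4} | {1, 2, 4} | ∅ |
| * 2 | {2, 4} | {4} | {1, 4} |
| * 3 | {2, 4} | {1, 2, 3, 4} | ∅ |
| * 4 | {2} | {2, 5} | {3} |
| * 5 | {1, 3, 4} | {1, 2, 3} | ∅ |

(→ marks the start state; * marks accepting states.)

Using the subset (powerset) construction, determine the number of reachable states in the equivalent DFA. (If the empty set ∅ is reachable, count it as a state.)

4

Start state of the DFA: {1} (ε-closure of the NFA start).
{1} --a--> {3, 4}  [new]
{1} --b--> {1, 2, 3, 4}  [new]
{3, 4} --a--> {1, 2, 3, 4}  [seen]
{3, 4} --b--> {1, 2, 3, 4, 5}  [new]
{1, 2, 3, 4} --a--> {1, 2, 3, 4}  [seen]
{1, 2, 3, 4} --b--> {1, 2, 3, 4, 5}  [seen]
{1, 2, 3, 4, 5} --a--> {1, 2, 3, 4}  [seen]
{1, 2, 3, 4, 5} --b--> {1, 2, 3, 4, 5}  [seen]
Reachable DFA states: {1}, {3, 4}, {1, 2, 3, 4}, {1, 2, 3, 4, 5}.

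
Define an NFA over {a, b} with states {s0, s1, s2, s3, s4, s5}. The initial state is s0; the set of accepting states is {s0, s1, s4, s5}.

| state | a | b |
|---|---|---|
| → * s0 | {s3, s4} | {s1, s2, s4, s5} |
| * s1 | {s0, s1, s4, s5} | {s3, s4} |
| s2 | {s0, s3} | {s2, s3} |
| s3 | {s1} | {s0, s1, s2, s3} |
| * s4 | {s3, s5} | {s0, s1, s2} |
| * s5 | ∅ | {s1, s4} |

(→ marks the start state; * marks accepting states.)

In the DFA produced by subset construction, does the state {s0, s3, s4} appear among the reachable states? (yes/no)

no

Start state of the DFA: {s0}.
{s0} --a--> {s3, s4}  [new]
{s0} --b--> {s1, s2, s4, s5}  [new]
{s3, s4} --a--> {s1, s3, s5}  [new]
{s3, s4} --b--> {s0, s1, s2, s3}  [new]
{s1, s2, s4, s5} --a--> {s0, s1, s3, s4, s5}  [new]
{s1, s2, s4, s5} --b--> {s0, s1, s2, s3, s4}  [new]
{s1, s3, s5} --a--> {s0, s1, s4, s5}  [new]
{s1, s3, s5} --b--> {s0, s1, s2, s3, s4}  [seen]
{s0, s1, s2, s3} --a--> {s0, s1, s3, s4, s5}  [seen]
{s0, s1, s2, s3} --b--> {s0, s1, s2, s3, s4, s5}  [new]
{s0, s1, s3, s4, s5} --a--> {s0, s1, s3, s4, s5}  [seen]
{s0, s1, s3, s4, s5} --b--> {s0, s1, s2, s3, s4, s5}  [seen]
{s0, s1, s2, s3, s4} --a--> {s0, s1, s3, s4, s5}  [seen]
{s0, s1, s2, s3, s4} --b--> {s0, s1, s2, s3, s4, s5}  [seen]
{s0, s1, s4, s5} --a--> {s0, s1, s3, s4, s5}  [seen]
{s0, s1, s4, s5} --b--> {s0, s1, s2, s3, s4, s5}  [seen]
{s0, s1, s2, s3, s4, s5} --a--> {s0, s1, s3, s4, s5}  [seen]
{s0, s1, s2, s3, s4, s5} --b--> {s0, s1, s2, s3, s4, s5}  [seen]
Reachable DFA states: {s0}, {s3, s4}, {s1, s2, s4, s5}, {s1, s3, s5}, {s0, s1, s2, s3}, {s0, s1, s3, s4, s5}, {s0, s1, s2, s3, s4}, {s0, s1, s4, s5}, {s0, s1, s2, s3, s4, s5}.
{s0, s3, s4} is not among them.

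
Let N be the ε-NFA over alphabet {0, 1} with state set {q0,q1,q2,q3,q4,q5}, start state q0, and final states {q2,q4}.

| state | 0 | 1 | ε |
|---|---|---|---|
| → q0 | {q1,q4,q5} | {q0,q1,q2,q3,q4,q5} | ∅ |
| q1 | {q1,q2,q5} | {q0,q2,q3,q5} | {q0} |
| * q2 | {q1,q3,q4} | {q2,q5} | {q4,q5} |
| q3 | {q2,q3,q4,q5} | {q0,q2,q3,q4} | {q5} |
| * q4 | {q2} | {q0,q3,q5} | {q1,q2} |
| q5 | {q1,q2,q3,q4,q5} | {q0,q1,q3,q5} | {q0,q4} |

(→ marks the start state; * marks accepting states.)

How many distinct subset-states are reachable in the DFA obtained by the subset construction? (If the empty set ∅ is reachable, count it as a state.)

3

Start state of the DFA: {q0} (ε-closure of the NFA start).
{q0} --0--> {q0,q1,q2,q4,q5}  [new]
{q0} --1--> {q0,q1,q2,q3,q4,q5}  [new]
{q0,q1,q2,q4,q5} --0--> {q0,q1,q2,q3,q4,q5}  [seen]
{q0,q1,q2,q4,q5} --1--> {q0,q1,q2,q3,q4,q5}  [seen]
{q0,q1,q2,q3,q4,q5} --0--> {q0,q1,q2,q3,q4,q5}  [seen]
{q0,q1,q2,q3,q4,q5} --1--> {q0,q1,q2,q3,q4,q5}  [seen]
Reachable DFA states: {q0}, {q0,q1,q2,q4,q5}, {q0,q1,q2,q3,q4,q5}.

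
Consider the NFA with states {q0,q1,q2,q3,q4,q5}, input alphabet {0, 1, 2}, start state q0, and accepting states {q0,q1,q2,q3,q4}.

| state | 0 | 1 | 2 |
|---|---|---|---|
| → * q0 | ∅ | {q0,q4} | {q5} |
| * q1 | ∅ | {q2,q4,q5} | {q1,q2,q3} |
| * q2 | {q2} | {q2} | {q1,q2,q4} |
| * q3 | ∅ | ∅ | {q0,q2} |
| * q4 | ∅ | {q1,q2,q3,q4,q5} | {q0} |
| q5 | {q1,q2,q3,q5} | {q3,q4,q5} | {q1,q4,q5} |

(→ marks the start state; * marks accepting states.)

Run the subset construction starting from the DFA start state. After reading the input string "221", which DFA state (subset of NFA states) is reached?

{q1,q2,q3,q4,q5}

Start: {q0}.
δ(q0,2) = {q5}.
Union: {q5}.
After 2: {q5}.
δ(q5,2) = {q1,q4,q5}.
Union: {q1,q4,q5}.
After 2: {q1,q4,q5}.
δ(q1,1) = {q2,q4,q5}; δ(q4,1) = {q1,q2,q3,q4,q5}; δ(q5,1) = {q3,q4,q5}.
Union: {q1,q2,q3,q4,q5}.
After 1: {q1,q2,q3,q4,q5}.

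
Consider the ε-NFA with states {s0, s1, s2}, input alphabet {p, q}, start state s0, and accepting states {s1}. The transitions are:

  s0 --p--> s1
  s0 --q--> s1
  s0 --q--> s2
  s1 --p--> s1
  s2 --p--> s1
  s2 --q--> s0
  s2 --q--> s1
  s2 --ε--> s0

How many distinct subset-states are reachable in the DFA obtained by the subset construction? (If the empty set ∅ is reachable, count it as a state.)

4

Start state of the DFA: {s0} (ε-closure of the NFA start).
{s0} --p--> {s1}  [new]
{s0} --q--> {s0, s1, s2}  [new]
{s1} --p--> {s1}  [seen]
{s1} --q--> ∅  [new]
{s0, s1, s2} --p--> {s1}  [seen]
{s0, s1, s2} --q--> {s0, s1, s2}  [seen]
∅ --p--> ∅  [seen]
∅ --q--> ∅  [seen]
Reachable DFA states: {s0}, {s1}, {s0, s1, s2}, ∅.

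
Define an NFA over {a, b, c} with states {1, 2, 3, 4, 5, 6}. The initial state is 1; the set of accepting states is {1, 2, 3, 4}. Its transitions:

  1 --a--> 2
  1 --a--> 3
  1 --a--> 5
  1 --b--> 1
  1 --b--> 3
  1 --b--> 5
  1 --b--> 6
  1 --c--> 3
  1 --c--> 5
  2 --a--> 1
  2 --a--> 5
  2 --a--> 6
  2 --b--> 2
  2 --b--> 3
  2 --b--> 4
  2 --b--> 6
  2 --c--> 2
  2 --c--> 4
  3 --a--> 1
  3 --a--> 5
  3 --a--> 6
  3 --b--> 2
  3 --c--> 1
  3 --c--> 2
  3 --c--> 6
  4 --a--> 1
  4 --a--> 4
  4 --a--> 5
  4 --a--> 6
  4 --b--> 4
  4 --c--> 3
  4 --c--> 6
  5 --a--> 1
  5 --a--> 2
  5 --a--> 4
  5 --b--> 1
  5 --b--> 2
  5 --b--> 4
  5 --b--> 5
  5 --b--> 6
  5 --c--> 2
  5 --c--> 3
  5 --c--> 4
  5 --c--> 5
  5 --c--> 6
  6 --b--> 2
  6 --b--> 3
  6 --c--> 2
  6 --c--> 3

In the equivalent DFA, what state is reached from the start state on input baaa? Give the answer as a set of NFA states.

{1, 2, 3, 4, 5, 6}

Start: {1}.
δ(1,b) = {1, 3, 5, 6}.
Union: {1, 3, 5, 6}.
After b: {1, 3, 5, 6}.
δ(1,a) = {2, 3, 5}; δ(3,a) = {1, 5, 6}; δ(5,a) = {1, 2, 4}; δ(6,a) = ∅.
Union: {1, 2, 3, 4, 5, 6}.
After a: {1, 2, 3, 4, 5, 6}.
δ(1,a) = {2, 3, 5}; δ(2,a) = {1, 5, 6}; δ(3,a) = {1, 5, 6}; δ(4,a) = {1, 4, 5, 6}; δ(5,a) = {1, 2, 4}; δ(6,a) = ∅.
Union: {1, 2, 3, 4, 5, 6}.
After a: {1, 2, 3, 4, 5, 6}.
δ(1,a) = {2, 3, 5}; δ(2,a) = {1, 5, 6}; δ(3,a) = {1, 5, 6}; δ(4,a) = {1, 4, 5, 6}; δ(5,a) = {1, 2, 4}; δ(6,a) = ∅.
Union: {1, 2, 3, 4, 5, 6}.
After a: {1, 2, 3, 4, 5, 6}.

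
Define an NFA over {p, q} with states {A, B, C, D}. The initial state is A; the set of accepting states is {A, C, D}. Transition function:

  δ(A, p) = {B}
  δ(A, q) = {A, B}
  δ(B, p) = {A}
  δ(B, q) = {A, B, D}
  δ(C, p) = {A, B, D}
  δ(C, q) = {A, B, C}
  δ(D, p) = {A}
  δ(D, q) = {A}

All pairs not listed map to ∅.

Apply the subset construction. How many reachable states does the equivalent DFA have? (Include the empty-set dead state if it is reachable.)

Start state of the DFA: {A}.
{A} --p--> {B}  [new]
{A} --q--> {A, B}  [new]
{B} --p--> {A}  [seen]
{B} --q--> {A, B, D}  [new]
{A, B} --p--> {A, B}  [seen]
{A, B} --q--> {A, B, D}  [seen]
{A, B, D} --p--> {A, B}  [seen]
{A, B, D} --q--> {A, B, D}  [seen]
Reachable DFA states: {A}, {B}, {A, B}, {A, B, D}.

4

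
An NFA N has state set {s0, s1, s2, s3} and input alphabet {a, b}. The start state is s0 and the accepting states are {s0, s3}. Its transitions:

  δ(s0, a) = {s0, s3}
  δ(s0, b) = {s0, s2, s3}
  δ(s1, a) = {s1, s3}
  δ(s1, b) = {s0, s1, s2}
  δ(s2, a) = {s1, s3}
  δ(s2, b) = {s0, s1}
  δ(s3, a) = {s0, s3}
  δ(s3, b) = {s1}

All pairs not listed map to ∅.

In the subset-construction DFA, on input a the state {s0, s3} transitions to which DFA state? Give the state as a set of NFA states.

δ(s0,a) = {s0, s3}; δ(s3,a) = {s0, s3}.
Union: {s0, s3}.

{s0, s3}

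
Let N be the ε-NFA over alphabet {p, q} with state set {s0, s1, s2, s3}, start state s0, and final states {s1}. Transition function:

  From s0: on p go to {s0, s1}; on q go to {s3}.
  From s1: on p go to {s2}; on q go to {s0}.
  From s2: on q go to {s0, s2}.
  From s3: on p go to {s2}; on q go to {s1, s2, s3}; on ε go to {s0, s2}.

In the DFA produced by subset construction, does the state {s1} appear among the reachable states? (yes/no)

Start state of the DFA: {s0} (ε-closure of the NFA start).
{s0} --p--> {s0, s1}  [new]
{s0} --q--> {s0, s2, s3}  [new]
{s0, s1} --p--> {s0, s1, s2}  [new]
{s0, s1} --q--> {s0, s2, s3}  [seen]
{s0, s2, s3} --p--> {s0, s1, s2}  [seen]
{s0, s2, s3} --q--> {s0, s1, s2, s3}  [new]
{s0, s1, s2} --p--> {s0, s1, s2}  [seen]
{s0, s1, s2} --q--> {s0, s2, s3}  [seen]
{s0, s1, s2, s3} --p--> {s0, s1, s2}  [seen]
{s0, s1, s2, s3} --q--> {s0, s1, s2, s3}  [seen]
Reachable DFA states: {s0}, {s0, s1}, {s0, s2, s3}, {s0, s1, s2}, {s0, s1, s2, s3}.
{s1} is not among them.

no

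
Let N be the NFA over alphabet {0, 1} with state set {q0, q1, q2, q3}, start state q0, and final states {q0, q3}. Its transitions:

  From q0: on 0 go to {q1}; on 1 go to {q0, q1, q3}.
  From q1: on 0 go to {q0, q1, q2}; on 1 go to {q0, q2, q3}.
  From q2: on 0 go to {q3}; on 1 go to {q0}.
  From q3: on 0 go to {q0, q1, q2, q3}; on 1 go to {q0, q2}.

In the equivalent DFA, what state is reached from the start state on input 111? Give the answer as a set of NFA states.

Start: {q0}.
δ(q0,1) = {q0, q1, q3}.
Union: {q0, q1, q3}.
After 1: {q0, q1, q3}.
δ(q0,1) = {q0, q1, q3}; δ(q1,1) = {q0, q2, q3}; δ(q3,1) = {q0, q2}.
Union: {q0, q1, q2, q3}.
After 1: {q0, q1, q2, q3}.
δ(q0,1) = {q0, q1, q3}; δ(q1,1) = {q0, q2, q3}; δ(q2,1) = {q0}; δ(q3,1) = {q0, q2}.
Union: {q0, q1, q2, q3}.
After 1: {q0, q1, q2, q3}.

{q0, q1, q2, q3}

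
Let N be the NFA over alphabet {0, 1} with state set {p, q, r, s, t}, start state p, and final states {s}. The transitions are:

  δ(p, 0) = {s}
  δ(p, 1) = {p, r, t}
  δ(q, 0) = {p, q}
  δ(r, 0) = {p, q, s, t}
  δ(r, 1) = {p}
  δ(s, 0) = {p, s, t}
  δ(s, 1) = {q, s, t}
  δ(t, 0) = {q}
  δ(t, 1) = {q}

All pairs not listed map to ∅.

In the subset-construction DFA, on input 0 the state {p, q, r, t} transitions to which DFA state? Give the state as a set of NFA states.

δ(p,0) = {s}; δ(q,0) = {p, q}; δ(r,0) = {p, q, s, t}; δ(t,0) = {q}.
Union: {p, q, s, t}.

{p, q, s, t}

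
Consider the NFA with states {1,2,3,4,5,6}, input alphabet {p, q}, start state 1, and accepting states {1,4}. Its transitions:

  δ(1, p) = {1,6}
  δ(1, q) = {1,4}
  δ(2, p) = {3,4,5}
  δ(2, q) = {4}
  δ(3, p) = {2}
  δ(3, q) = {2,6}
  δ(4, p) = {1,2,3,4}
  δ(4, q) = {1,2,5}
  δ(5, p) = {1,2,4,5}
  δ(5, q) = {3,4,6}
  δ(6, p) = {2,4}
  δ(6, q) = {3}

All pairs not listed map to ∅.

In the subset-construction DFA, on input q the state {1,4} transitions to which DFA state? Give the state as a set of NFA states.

{1,2,4,5}

δ(1,q) = {1,4}; δ(4,q) = {1,2,5}.
Union: {1,2,4,5}.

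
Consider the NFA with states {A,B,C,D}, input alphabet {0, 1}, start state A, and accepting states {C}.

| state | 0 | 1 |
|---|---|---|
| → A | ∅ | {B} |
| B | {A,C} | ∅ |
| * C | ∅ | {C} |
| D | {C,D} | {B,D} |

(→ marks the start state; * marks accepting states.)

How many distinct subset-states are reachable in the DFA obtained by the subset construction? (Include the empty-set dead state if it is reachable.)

6

Start state of the DFA: {A}.
{A} --0--> ∅  [new]
{A} --1--> {B}  [new]
∅ --0--> ∅  [seen]
∅ --1--> ∅  [seen]
{B} --0--> {A,C}  [new]
{B} --1--> ∅  [seen]
{A,C} --0--> ∅  [seen]
{A,C} --1--> {B,C}  [new]
{B,C} --0--> {A,C}  [seen]
{B,C} --1--> {C}  [new]
{C} --0--> ∅  [seen]
{C} --1--> {C}  [seen]
Reachable DFA states: {A}, ∅, {B}, {A,C}, {B,C}, {C}.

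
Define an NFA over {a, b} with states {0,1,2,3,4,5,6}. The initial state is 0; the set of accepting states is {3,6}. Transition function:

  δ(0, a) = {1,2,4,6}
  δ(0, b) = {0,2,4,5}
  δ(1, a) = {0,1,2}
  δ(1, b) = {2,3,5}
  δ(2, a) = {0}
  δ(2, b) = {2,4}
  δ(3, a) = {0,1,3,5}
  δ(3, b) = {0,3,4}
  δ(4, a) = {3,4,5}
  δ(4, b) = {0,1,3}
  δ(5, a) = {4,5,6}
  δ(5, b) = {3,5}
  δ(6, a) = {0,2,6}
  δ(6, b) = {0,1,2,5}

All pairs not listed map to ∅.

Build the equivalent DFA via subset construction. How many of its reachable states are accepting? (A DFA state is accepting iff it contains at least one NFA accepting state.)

3

Start state of the DFA: {0}.
{0} --a--> {1,2,4,6}  [new]
{0} --b--> {0,2,4,5}  [new]
{1,2,4,6} --a--> {0,1,2,3,4,5,6}  [new]
{1,2,4,6} --b--> {0,1,2,3,4,5}  [new]
{0,2,4,5} --a--> {0,1,2,3,4,5,6}  [seen]
{0,2,4,5} --b--> {0,1,2,3,4,5}  [seen]
{0,1,2,3,4,5,6} --a--> {0,1,2,3,4,5,6}  [seen]
{0,1,2,3,4,5,6} --b--> {0,1,2,3,4,5}  [seen]
{0,1,2,3,4,5} --a--> {0,1,2,3,4,5,6}  [seen]
{0,1,2,3,4,5} --b--> {0,1,2,3,4,5}  [seen]
Reachable DFA states: {0}, {1,2,4,6}, {0,2,4,5}, {0,1,2,3,4,5,6}, {0,1,2,3,4,5}.
Accepting DFA states (contain an NFA accepting state): {1,2,4,6}, {0,1,2,3,4,5,6}, {0,1,2,3,4,5}.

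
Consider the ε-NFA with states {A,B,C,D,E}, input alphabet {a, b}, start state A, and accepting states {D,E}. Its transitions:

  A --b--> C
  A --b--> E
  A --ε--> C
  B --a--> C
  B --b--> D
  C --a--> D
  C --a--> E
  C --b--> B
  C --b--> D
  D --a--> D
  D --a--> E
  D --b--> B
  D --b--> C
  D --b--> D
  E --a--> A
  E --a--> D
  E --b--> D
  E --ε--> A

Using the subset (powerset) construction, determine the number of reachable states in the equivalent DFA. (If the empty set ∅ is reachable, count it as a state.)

Start state of the DFA: {A,C} (ε-closure of the NFA start).
{A,C} --a--> {A,C,D,E}  [new]
{A,C} --b--> {A,B,C,D,E}  [new]
{A,C,D,E} --a--> {A,C,D,E}  [seen]
{A,C,D,E} --b--> {A,B,C,D,E}  [seen]
{A,B,C,D,E} --a--> {A,C,D,E}  [seen]
{A,B,C,D,E} --b--> {A,B,C,D,E}  [seen]
Reachable DFA states: {A,C}, {A,C,D,E}, {A,B,C,D,E}.

3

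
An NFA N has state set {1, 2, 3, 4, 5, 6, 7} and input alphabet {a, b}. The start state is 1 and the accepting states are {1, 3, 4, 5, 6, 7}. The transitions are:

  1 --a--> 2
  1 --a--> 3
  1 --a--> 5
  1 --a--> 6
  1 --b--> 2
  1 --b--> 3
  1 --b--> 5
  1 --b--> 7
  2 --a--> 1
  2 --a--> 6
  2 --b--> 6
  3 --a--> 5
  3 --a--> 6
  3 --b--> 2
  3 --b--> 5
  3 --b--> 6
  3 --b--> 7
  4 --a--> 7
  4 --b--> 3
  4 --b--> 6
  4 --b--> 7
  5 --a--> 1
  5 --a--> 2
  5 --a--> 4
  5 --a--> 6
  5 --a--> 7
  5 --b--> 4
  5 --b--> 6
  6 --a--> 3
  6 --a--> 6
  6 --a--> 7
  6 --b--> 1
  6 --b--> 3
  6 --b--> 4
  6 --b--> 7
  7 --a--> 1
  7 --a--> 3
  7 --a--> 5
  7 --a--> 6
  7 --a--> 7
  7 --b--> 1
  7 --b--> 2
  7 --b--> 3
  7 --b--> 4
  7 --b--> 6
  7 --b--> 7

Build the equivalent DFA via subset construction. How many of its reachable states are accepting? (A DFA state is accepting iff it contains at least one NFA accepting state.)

4

Start state of the DFA: {1}.
{1} --a--> {2, 3, 5, 6}  [new]
{1} --b--> {2, 3, 5, 7}  [new]
{2, 3, 5, 6} --a--> {1, 2, 3, 4, 5, 6, 7}  [new]
{2, 3, 5, 6} --b--> {1, 2, 3, 4, 5, 6, 7}  [seen]
{2, 3, 5, 7} --a--> {1, 2, 3, 4, 5, 6, 7}  [seen]
{2, 3, 5, 7} --b--> {1, 2, 3, 4, 5, 6, 7}  [seen]
{1, 2, 3, 4, 5, 6, 7} --a--> {1, 2, 3, 4, 5, 6, 7}  [seen]
{1, 2, 3, 4, 5, 6, 7} --b--> {1, 2, 3, 4, 5, 6, 7}  [seen]
Reachable DFA states: {1}, {2, 3, 5, 6}, {2, 3, 5, 7}, {1, 2, 3, 4, 5, 6, 7}.
Accepting DFA states (contain an NFA accepting state): {1}, {2, 3, 5, 6}, {2, 3, 5, 7}, {1, 2, 3, 4, 5, 6, 7}.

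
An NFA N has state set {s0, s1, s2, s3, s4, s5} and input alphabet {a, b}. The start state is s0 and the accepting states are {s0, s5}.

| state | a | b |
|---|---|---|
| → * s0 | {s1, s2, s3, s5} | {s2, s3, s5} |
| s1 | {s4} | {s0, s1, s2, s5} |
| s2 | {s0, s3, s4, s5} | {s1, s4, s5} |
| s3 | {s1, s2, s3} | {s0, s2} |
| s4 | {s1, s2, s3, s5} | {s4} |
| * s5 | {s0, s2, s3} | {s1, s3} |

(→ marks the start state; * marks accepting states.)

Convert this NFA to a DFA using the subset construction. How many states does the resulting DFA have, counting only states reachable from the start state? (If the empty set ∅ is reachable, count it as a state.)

Start state of the DFA: {s0}.
{s0} --a--> {s1, s2, s3, s5}  [new]
{s0} --b--> {s2, s3, s5}  [new]
{s1, s2, s3, s5} --a--> {s0, s1, s2, s3, s4, s5}  [new]
{s1, s2, s3, s5} --b--> {s0, s1, s2, s3, s4, s5}  [seen]
{s2, s3, s5} --a--> {s0, s1, s2, s3, s4, s5}  [seen]
{s2, s3, s5} --b--> {s0, s1, s2, s3, s4, s5}  [seen]
{s0, s1, s2, s3, s4, s5} --a--> {s0, s1, s2, s3, s4, s5}  [seen]
{s0, s1, s2, s3, s4, s5} --b--> {s0, s1, s2, s3, s4, s5}  [seen]
Reachable DFA states: {s0}, {s1, s2, s3, s5}, {s2, s3, s5}, {s0, s1, s2, s3, s4, s5}.

4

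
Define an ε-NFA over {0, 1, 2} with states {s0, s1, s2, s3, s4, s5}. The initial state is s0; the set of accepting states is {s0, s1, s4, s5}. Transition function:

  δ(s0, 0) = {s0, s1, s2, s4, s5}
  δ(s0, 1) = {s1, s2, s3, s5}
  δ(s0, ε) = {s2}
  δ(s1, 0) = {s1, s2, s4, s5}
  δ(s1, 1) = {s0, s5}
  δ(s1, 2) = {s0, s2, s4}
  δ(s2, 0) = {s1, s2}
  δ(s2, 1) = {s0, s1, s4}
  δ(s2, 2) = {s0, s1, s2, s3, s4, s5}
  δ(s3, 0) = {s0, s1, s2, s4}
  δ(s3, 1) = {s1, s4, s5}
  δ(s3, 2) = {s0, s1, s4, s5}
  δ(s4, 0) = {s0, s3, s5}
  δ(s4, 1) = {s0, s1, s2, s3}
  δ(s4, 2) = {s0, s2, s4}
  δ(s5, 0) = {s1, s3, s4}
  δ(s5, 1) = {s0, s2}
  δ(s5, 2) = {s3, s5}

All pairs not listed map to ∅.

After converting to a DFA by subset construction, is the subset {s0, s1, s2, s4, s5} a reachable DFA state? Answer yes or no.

yes

Start state of the DFA: {s0, s2} (ε-closure of the NFA start).
{s0, s2} --0--> {s0, s1, s2, s4, s5}  [new]
{s0, s2} --1--> {s0, s1, s2, s3, s4, s5}  [new]
{s0, s2} --2--> {s0, s1, s2, s3, s4, s5}  [seen]
{s0, s1, s2, s4, s5} --0--> {s0, s1, s2, s3, s4, s5}  [seen]
{s0, s1, s2, s4, s5} --1--> {s0, s1, s2, s3, s4, s5}  [seen]
{s0, s1, s2, s4, s5} --2--> {s0, s1, s2, s3, s4, s5}  [seen]
{s0, s1, s2, s3, s4, s5} --0--> {s0, s1, s2, s3, s4, s5}  [seen]
{s0, s1, s2, s3, s4, s5} --1--> {s0, s1, s2, s3, s4, s5}  [seen]
{s0, s1, s2, s3, s4, s5} --2--> {s0, s1, s2, s3, s4, s5}  [seen]
Reachable DFA states: {s0, s2}, {s0, s1, s2, s4, s5}, {s0, s1, s2, s3, s4, s5}.
{s0, s1, s2, s4, s5} is among them.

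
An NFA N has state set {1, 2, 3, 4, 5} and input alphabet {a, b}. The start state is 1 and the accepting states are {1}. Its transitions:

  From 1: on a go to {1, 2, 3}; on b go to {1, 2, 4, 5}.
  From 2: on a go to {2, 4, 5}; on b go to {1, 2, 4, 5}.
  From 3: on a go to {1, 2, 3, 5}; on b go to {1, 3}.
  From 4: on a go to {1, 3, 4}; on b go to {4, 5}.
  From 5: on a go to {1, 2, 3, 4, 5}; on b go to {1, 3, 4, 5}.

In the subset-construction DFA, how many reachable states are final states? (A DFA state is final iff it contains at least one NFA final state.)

Start state of the DFA: {1}.
{1} --a--> {1, 2, 3}  [new]
{1} --b--> {1, 2, 4, 5}  [new]
{1, 2, 3} --a--> {1, 2, 3, 4, 5}  [new]
{1, 2, 3} --b--> {1, 2, 3, 4, 5}  [seen]
{1, 2, 4, 5} --a--> {1, 2, 3, 4, 5}  [seen]
{1, 2, 4, 5} --b--> {1, 2, 3, 4, 5}  [seen]
{1, 2, 3, 4, 5} --a--> {1, 2, 3, 4, 5}  [seen]
{1, 2, 3, 4, 5} --b--> {1, 2, 3, 4, 5}  [seen]
Reachable DFA states: {1}, {1, 2, 3}, {1, 2, 4, 5}, {1, 2, 3, 4, 5}.
Accepting DFA states (contain an NFA accepting state): {1}, {1, 2, 3}, {1, 2, 4, 5}, {1, 2, 3, 4, 5}.

4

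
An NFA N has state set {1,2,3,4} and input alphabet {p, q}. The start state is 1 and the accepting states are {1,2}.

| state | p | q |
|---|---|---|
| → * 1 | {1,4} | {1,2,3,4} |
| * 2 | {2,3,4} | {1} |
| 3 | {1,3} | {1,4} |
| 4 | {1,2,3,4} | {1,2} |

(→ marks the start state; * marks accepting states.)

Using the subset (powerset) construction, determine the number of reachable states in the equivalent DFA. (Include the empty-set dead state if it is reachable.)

Start state of the DFA: {1}.
{1} --p--> {1,4}  [new]
{1} --q--> {1,2,3,4}  [new]
{1,4} --p--> {1,2,3,4}  [seen]
{1,4} --q--> {1,2,3,4}  [seen]
{1,2,3,4} --p--> {1,2,3,4}  [seen]
{1,2,3,4} --q--> {1,2,3,4}  [seen]
Reachable DFA states: {1}, {1,4}, {1,2,3,4}.

3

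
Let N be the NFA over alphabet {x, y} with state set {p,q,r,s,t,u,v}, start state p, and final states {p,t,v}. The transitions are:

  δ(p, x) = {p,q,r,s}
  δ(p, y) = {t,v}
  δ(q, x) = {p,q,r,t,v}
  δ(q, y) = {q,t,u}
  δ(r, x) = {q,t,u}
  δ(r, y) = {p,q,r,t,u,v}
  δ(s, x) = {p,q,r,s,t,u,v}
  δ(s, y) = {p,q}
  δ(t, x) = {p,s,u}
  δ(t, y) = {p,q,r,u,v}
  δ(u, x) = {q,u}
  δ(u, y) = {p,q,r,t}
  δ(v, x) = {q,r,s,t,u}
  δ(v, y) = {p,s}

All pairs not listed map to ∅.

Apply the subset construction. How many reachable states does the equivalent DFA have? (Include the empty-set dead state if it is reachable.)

Start state of the DFA: {p}.
{p} --x--> {p,q,r,s}  [new]
{p} --y--> {t,v}  [new]
{p,q,r,s} --x--> {p,q,r,s,t,u,v}  [new]
{p,q,r,s} --y--> {p,q,r,t,u,v}  [new]
{t,v} --x--> {p,q,r,s,t,u}  [new]
{t,v} --y--> {p,q,r,s,u,v}  [new]
{p,q,r,s,t,u,v} --x--> {p,q,r,s,t,u,v}  [seen]
{p,q,r,s,t,u,v} --y--> {p,q,r,s,t,u,v}  [seen]
{p,q,r,t,u,v} --x--> {p,q,r,s,t,u,v}  [seen]
{p,q,r,t,u,v} --y--> {p,q,r,s,t,u,v}  [seen]
{p,q,r,s,t,u} --x--> {p,q,r,s,t,u,v}  [seen]
{p,q,r,s,t,u} --y--> {p,q,r,t,u,v}  [seen]
{p,q,r,s,u,v} --x--> {p,q,r,s,t,u,v}  [seen]
{p,q,r,s,u,v} --y--> {p,q,r,s,t,u,v}  [seen]
Reachable DFA states: {p}, {p,q,r,s}, {t,v}, {p,q,r,s,t,u,v}, {p,q,r,t,u,v}, {p,q,r,s,t,u}, {p,q,r,s,u,v}.

7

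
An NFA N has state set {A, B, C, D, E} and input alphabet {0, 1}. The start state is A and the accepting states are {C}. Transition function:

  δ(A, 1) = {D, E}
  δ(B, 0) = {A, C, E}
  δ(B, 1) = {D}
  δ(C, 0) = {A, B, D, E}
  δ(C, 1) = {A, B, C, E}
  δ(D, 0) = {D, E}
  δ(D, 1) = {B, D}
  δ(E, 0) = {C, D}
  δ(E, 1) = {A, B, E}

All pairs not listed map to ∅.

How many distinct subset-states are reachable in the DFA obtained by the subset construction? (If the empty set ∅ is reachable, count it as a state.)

Start state of the DFA: {A}.
{A} --0--> ∅  [new]
{A} --1--> {D, E}  [new]
∅ --0--> ∅  [seen]
∅ --1--> ∅  [seen]
{D, E} --0--> {C, D, E}  [new]
{D, E} --1--> {A, B, D, E}  [new]
{C, D, E} --0--> {A, B, C, D, E}  [new]
{C, D, E} --1--> {A, B, C, D, E}  [seen]
{A, B, D, E} --0--> {A, C, D, E}  [new]
{A, B, D, E} --1--> {A, B, D, E}  [seen]
{A, B, C, D, E} --0--> {A, B, C, D, E}  [seen]
{A, B, C, D, E} --1--> {A, B, C, D, E}  [seen]
{A, C, D, E} --0--> {A, B, C, D, E}  [seen]
{A, C, D, E} --1--> {A, B, C, D, E}  [seen]
Reachable DFA states: {A}, ∅, {D, E}, {C, D, E}, {A, B, D, E}, {A, B, C, D, E}, {A, C, D, E}.

7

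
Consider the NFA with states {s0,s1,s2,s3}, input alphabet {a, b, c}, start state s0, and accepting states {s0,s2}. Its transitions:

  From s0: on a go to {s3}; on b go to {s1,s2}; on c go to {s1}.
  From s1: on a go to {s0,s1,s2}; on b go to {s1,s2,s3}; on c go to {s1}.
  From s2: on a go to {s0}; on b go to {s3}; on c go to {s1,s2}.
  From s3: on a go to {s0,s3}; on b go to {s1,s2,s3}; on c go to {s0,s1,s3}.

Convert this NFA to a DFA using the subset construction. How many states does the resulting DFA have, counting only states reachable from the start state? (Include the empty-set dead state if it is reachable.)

Start state of the DFA: {s0}.
{s0} --a--> {s3}  [new]
{s0} --b--> {s1,s2}  [new]
{s0} --c--> {s1}  [new]
{s3} --a--> {s0,s3}  [new]
{s3} --b--> {s1,s2,s3}  [new]
{s3} --c--> {s0,s1,s3}  [new]
{s1,s2} --a--> {s0,s1,s2}  [new]
{s1,s2} --b--> {s1,s2,s3}  [seen]
{s1,s2} --c--> {s1,s2}  [seen]
{s1} --a--> {s0,s1,s2}  [seen]
{s1} --b--> {s1,s2,s3}  [seen]
{s1} --c--> {s1}  [seen]
{s0,s3} --a--> {s0,s3}  [seen]
{s0,s3} --b--> {s1,s2,s3}  [seen]
{s0,s3} --c--> {s0,s1,s3}  [seen]
{s1,s2,s3} --a--> {s0,s1,s2,s3}  [new]
{s1,s2,s3} --b--> {s1,s2,s3}  [seen]
{s1,s2,s3} --c--> {s0,s1,s2,s3}  [seen]
{s0,s1,s3} --a--> {s0,s1,s2,s3}  [seen]
{s0,s1,s3} --b--> {s1,s2,s3}  [seen]
{s0,s1,s3} --c--> {s0,s1,s3}  [seen]
{s0,s1,s2} --a--> {s0,s1,s2,s3}  [seen]
{s0,s1,s2} --b--> {s1,s2,s3}  [seen]
{s0,s1,s2} --c--> {s1,s2}  [seen]
{s0,s1,s2,s3} --a--> {s0,s1,s2,s3}  [seen]
{s0,s1,s2,s3} --b--> {s1,s2,s3}  [seen]
{s0,s1,s2,s3} --c--> {s0,s1,s2,s3}  [seen]
Reachable DFA states: {s0}, {s3}, {s1,s2}, {s1}, {s0,s3}, {s1,s2,s3}, {s0,s1,s3}, {s0,s1,s2}, {s0,s1,s2,s3}.

9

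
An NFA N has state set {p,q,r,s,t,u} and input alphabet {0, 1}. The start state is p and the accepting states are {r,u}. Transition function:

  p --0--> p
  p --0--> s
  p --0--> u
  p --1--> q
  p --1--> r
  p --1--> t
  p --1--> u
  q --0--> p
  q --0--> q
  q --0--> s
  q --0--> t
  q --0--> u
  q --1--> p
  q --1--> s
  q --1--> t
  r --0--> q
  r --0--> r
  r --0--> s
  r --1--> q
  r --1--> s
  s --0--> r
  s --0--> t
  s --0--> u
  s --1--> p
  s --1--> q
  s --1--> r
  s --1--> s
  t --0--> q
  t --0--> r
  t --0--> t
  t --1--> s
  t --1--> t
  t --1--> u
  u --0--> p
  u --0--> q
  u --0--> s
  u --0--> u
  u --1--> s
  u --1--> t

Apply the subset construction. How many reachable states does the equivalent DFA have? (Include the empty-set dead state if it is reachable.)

5

Start state of the DFA: {p}.
{p} --0--> {p,s,u}  [new]
{p} --1--> {q,r,t,u}  [new]
{p,s,u} --0--> {p,q,r,s,t,u}  [new]
{p,s,u} --1--> {p,q,r,s,t,u}  [seen]
{q,r,t,u} --0--> {p,q,r,s,t,u}  [seen]
{q,r,t,u} --1--> {p,q,s,t,u}  [new]
{p,q,r,s,t,u} --0--> {p,q,r,s,t,u}  [seen]
{p,q,r,s,t,u} --1--> {p,q,r,s,t,u}  [seen]
{p,q,s,t,u} --0--> {p,q,r,s,t,u}  [seen]
{p,q,s,t,u} --1--> {p,q,r,s,t,u}  [seen]
Reachable DFA states: {p}, {p,s,u}, {q,r,t,u}, {p,q,r,s,t,u}, {p,q,s,t,u}.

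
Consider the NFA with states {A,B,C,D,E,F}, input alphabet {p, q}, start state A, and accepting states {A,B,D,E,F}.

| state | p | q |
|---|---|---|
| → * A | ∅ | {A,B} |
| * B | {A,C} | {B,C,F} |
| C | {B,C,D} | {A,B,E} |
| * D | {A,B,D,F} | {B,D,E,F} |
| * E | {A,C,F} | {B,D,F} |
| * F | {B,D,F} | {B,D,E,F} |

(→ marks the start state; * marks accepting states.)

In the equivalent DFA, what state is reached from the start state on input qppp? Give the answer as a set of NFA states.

Start: {A}.
δ(A,q) = {A,B}.
Union: {A,B}.
After q: {A,B}.
δ(A,p) = ∅; δ(B,p) = {A,C}.
Union: {A,C}.
After p: {A,C}.
δ(A,p) = ∅; δ(C,p) = {B,C,D}.
Union: {B,C,D}.
After p: {B,C,D}.
δ(B,p) = {A,C}; δ(C,p) = {B,C,D}; δ(D,p) = {A,B,D,F}.
Union: {A,B,C,D,F}.
After p: {A,B,C,D,F}.

{A,B,C,D,F}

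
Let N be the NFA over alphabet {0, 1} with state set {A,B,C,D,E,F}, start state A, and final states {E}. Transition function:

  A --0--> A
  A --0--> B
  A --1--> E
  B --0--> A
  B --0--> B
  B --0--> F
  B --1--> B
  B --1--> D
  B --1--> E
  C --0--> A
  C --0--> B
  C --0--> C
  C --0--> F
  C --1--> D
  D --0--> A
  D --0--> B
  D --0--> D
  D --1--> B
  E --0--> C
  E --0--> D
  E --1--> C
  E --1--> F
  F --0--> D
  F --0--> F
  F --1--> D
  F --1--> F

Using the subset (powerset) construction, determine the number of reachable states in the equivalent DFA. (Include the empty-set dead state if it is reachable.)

14

Start state of the DFA: {A}.
{A} --0--> {A,B}  [new]
{A} --1--> {E}  [new]
{A,B} --0--> {A,B,F}  [new]
{A,B} --1--> {B,D,E}  [new]
{E} --0--> {C,D}  [new]
{E} --1--> {C,F}  [new]
{A,B,F} --0--> {A,B,D,F}  [new]
{A,B,F} --1--> {B,D,E,F}  [new]
{B,D,E} --0--> {A,B,C,D,F}  [new]
{B,D,E} --1--> {B,C,D,E,F}  [new]
{C,D} --0--> {A,B,C,D,F}  [seen]
{C,D} --1--> {B,D}  [new]
{C,F} --0--> {A,B,C,D,F}  [seen]
{C,F} --1--> {D,F}  [new]
{A,B,D,F} --0--> {A,B,D,F}  [seen]
{A,B,D,F} --1--> {B,D,E,F}  [seen]
{B,D,E,F} --0--> {A,B,C,D,F}  [seen]
{B,D,E,F} --1--> {B,C,D,E,F}  [seen]
{A,B,C,D,F} --0--> {A,B,C,D,F}  [seen]
{A,B,C,D,F} --1--> {B,D,E,F}  [seen]
{B,C,D,E,F} --0--> {A,B,C,D,F}  [seen]
{B,C,D,E,F} --1--> {B,C,D,E,F}  [seen]
{B,D} --0--> {A,B,D,F}  [seen]
{B,D} --1--> {B,D,E}  [seen]
{D,F} --0--> {A,B,D,F}  [seen]
{D,F} --1--> {B,D,F}  [new]
{B,D,F} --0--> {A,B,D,F}  [seen]
{B,D,F} --1--> {B,D,E,F}  [seen]
Reachable DFA states: {A}, {A,B}, {E}, {A,B,F}, {B,D,E}, {C,D}, {C,F}, {A,B,D,F}, {B,D,E,F}, {A,B,C,D,F}, {B,C,D,E,F}, {B,D}, {D,F}, {B,D,F}.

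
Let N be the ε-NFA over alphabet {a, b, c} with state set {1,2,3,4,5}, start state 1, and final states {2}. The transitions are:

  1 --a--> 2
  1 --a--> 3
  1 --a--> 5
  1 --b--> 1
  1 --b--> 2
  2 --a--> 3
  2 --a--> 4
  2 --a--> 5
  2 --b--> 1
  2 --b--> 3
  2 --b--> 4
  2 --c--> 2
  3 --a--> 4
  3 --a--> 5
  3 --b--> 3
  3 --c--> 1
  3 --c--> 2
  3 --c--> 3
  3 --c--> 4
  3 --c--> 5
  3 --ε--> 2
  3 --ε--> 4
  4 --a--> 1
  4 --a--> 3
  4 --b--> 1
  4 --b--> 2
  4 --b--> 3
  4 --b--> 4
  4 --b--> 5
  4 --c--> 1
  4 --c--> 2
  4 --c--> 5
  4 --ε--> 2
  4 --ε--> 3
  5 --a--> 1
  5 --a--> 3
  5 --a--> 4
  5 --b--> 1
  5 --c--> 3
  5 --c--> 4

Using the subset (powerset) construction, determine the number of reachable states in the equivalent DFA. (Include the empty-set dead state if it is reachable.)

7

Start state of the DFA: {1} (ε-closure of the NFA start).
{1} --a--> {2,3,4,5}  [new]
{1} --b--> {1,2}  [new]
{1} --c--> ∅  [new]
{2,3,4,5} --a--> {1,2,3,4,5}  [new]
{2,3,4,5} --b--> {1,2,3,4,5}  [seen]
{2,3,4,5} --c--> {1,2,3,4,5}  [seen]
{1,2} --a--> {2,3,4,5}  [seen]
{1,2} --b--> {1,2,3,4}  [new]
{1,2} --c--> {2}  [new]
∅ --a--> ∅  [seen]
∅ --b--> ∅  [seen]
∅ --c--> ∅  [seen]
{1,2,3,4,5} --a--> {1,2,3,4,5}  [seen]
{1,2,3,4,5} --b--> {1,2,3,4,5}  [seen]
{1,2,3,4,5} --c--> {1,2,3,4,5}  [seen]
{1,2,3,4} --a--> {1,2,3,4,5}  [seen]
{1,2,3,4} --b--> {1,2,3,4,5}  [seen]
{1,2,3,4} --c--> {1,2,3,4,5}  [seen]
{2} --a--> {2,3,4,5}  [seen]
{2} --b--> {1,2,3,4}  [seen]
{2} --c--> {2}  [seen]
Reachable DFA states: {1}, {2,3,4,5}, {1,2}, ∅, {1,2,3,4,5}, {1,2,3,4}, {2}.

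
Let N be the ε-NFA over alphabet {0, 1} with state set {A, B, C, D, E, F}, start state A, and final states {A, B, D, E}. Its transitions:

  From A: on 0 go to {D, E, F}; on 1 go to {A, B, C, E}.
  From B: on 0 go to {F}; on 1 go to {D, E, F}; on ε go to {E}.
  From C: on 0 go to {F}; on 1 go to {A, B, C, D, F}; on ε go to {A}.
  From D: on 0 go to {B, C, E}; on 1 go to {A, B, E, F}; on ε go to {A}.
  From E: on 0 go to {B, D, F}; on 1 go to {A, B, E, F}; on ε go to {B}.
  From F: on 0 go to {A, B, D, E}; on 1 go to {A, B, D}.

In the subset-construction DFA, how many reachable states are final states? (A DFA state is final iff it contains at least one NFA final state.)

4

Start state of the DFA: {A} (ε-closure of the NFA start).
{A} --0--> {A, B, D, E, F}  [new]
{A} --1--> {A, B, C, E}  [new]
{A, B, D, E, F} --0--> {A, B, C, D, E, F}  [new]
{A, B, D, E, F} --1--> {A, B, C, D, E, F}  [seen]
{A, B, C, E} --0--> {A, B, D, E, F}  [seen]
{A, B, C, E} --1--> {A, B, C, D, E, F}  [seen]
{A, B, C, D, E, F} --0--> {A, B, C, D, E, F}  [seen]
{A, B, C, D, E, F} --1--> {A, B, C, D, E, F}  [seen]
Reachable DFA states: {A}, {A, B, D, E, F}, {A, B, C, E}, {A, B, C, D, E, F}.
Accepting DFA states (contain an NFA accepting state): {A}, {A, B, D, E, F}, {A, B, C, E}, {A, B, C, D, E, F}.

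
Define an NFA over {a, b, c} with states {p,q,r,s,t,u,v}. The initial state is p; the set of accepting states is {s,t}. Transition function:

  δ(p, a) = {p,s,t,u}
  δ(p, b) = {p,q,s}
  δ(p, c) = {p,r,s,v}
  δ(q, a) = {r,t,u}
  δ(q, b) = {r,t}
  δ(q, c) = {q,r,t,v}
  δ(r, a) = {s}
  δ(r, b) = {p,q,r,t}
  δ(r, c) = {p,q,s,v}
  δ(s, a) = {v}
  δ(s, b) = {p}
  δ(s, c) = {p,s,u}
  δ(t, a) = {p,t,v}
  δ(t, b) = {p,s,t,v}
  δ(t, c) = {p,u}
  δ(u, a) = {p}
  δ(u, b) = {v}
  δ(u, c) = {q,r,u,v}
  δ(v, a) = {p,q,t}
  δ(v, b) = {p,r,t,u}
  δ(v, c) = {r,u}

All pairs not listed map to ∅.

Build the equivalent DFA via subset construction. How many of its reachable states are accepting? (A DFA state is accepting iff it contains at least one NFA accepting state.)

Start state of the DFA: {p}.
{p} --a--> {p,s,t,u}  [new]
{p} --b--> {p,q,s}  [new]
{p} --c--> {p,r,s,v}  [new]
{p,s,t,u} --a--> {p,s,t,u,v}  [new]
{p,s,t,u} --b--> {p,q,s,t,v}  [new]
{p,s,t,u} --c--> {p,q,r,s,u,v}  [new]
{p,q,s} --a--> {p,r,s,t,u,v}  [new]
{p,q,s} --b--> {p,q,r,s,t}  [new]
{p,q,s} --c--> {p,q,r,s,t,u,v}  [new]
{p,r,s,v} --a--> {p,q,s,t,u,v}  [new]
{p,r,s,v} --b--> {p,q,r,s,t,u}  [new]
{p,r,s,v} --c--> {p,q,r,s,u,v}  [seen]
{p,s,t,u,v} --a--> {p,q,s,t,u,v}  [seen]
{p,s,t,u,v} --b--> {p,q,r,s,t,u,v}  [seen]
{p,s,t,u,v} --c--> {p,q,r,s,u,v}  [seen]
{p,q,s,t,v} --a--> {p,q,r,s,t,u,v}  [seen]
{p,q,s,t,v} --b--> {p,q,r,s,t,u,v}  [seen]
{p,q,s,t,v} --c--> {p,q,r,s,t,u,v}  [seen]
{p,q,r,s,u,v} --a--> {p,q,r,s,t,u,v}  [seen]
{p,q,r,s,u,v} --b--> {p,q,r,s,t,u,v}  [seen]
{p,q,r,s,u,v} --c--> {p,q,r,s,t,u,v}  [seen]
{p,r,s,t,u,v} --a--> {p,q,s,t,u,v}  [seen]
{p,r,s,t,u,v} --b--> {p,q,r,s,t,u,v}  [seen]
{p,r,s,t,u,v} --c--> {p,q,r,s,u,v}  [seen]
{p,q,r,s,t} --a--> {p,r,s,t,u,v}  [seen]
{p,q,r,s,t} --b--> {p,q,r,s,t,v}  [new]
{p,q,r,s,t} --c--> {p,q,r,s,t,u,v}  [seen]
{p,q,r,s,t,u,v} --a--> {p,q,r,s,t,u,v}  [seen]
{p,q,r,s,t,u,v} --b--> {p,q,r,s,t,u,v}  [seen]
{p,q,r,s,t,u,v} --c--> {p,q,r,s,t,u,v}  [seen]
{p,q,s,t,u,v} --a--> {p,q,r,s,t,u,v}  [seen]
{p,q,s,t,u,v} --b--> {p,q,r,s,t,u,v}  [seen]
{p,q,s,t,u,v} --c--> {p,q,r,s,t,u,v}  [seen]
{p,q,r,s,t,u} --a--> {p,r,s,t,u,v}  [seen]
{p,q,r,s,t,u} --b--> {p,q,r,s,t,v}  [seen]
{p,q,r,s,t,u} --c--> {p,q,r,s,t,u,v}  [seen]
{p,q,r,s,t,v} --a--> {p,q,r,s,t,u,v}  [seen]
{p,q,r,s,t,v} --b--> {p,q,r,s,t,u,v}  [seen]
{p,q,r,s,t,v} --c--> {p,q,r,s,t,u,v}  [seen]
Reachable DFA states: {p}, {p,s,t,u}, {p,q,s}, {p,r,s,v}, {p,s,t,u,v}, {p,q,s,t,v}, {p,q,r,s,u,v}, {p,r,s,t,u,v}, {p,q,r,s,t}, {p,q,r,s,t,u,v}, {p,q,s,t,u,v}, {p,q,r,s,t,u}, {p,q,r,s,t,v}.
Accepting DFA states (contain an NFA accepting state): {p,s,t,u}, {p,q,s}, {p,r,s,v}, {p,s,t,u,v}, {p,q,s,t,v}, {p,q,r,s,u,v}, {p,r,s,t,u,v}, {p,q,r,s,t}, {p,q,r,s,t,u,v}, {p,q,s,t,u,v}, {p,q,r,s,t,u}, {p,q,r,s,t,v}.

12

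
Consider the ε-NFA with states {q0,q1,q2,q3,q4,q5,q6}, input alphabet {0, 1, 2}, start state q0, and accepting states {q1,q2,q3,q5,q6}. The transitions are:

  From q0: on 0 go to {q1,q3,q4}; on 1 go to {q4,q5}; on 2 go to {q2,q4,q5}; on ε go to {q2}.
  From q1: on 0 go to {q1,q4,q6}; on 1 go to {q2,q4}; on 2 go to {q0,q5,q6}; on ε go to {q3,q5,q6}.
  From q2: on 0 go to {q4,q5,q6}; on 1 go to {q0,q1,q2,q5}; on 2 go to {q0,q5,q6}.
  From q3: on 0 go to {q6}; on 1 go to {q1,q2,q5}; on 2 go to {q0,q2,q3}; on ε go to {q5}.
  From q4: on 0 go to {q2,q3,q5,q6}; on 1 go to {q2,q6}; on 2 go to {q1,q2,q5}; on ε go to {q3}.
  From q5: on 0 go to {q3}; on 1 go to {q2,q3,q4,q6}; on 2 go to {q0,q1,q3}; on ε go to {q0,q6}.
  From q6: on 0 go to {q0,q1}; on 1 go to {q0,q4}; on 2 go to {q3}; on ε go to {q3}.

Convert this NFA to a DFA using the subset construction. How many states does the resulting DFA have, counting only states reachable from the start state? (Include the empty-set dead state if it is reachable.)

Start state of the DFA: {q0,q2} (ε-closure of the NFA start).
{q0,q2} --0--> {q0,q1,q2,q3,q4,q5,q6}  [new]
{q0,q2} --1--> {q0,q1,q2,q3,q4,q5,q6}  [seen]
{q0,q2} --2--> {q0,q2,q3,q4,q5,q6}  [new]
{q0,q1,q2,q3,q4,q5,q6} --0--> {q0,q1,q2,q3,q4,q5,q6}  [seen]
{q0,q1,q2,q3,q4,q5,q6} --1--> {q0,q1,q2,q3,q4,q5,q6}  [seen]
{q0,q1,q2,q3,q4,q5,q6} --2--> {q0,q1,q2,q3,q4,q5,q6}  [seen]
{q0,q2,q3,q4,q5,q6} --0--> {q0,q1,q2,q3,q4,q5,q6}  [seen]
{q0,q2,q3,q4,q5,q6} --1--> {q0,q1,q2,q3,q4,q5,q6}  [seen]
{q0,q2,q3,q4,q5,q6} --2--> {q0,q1,q2,q3,q4,q5,q6}  [seen]
Reachable DFA states: {q0,q2}, {q0,q1,q2,q3,q4,q5,q6}, {q0,q2,q3,q4,q5,q6}.

3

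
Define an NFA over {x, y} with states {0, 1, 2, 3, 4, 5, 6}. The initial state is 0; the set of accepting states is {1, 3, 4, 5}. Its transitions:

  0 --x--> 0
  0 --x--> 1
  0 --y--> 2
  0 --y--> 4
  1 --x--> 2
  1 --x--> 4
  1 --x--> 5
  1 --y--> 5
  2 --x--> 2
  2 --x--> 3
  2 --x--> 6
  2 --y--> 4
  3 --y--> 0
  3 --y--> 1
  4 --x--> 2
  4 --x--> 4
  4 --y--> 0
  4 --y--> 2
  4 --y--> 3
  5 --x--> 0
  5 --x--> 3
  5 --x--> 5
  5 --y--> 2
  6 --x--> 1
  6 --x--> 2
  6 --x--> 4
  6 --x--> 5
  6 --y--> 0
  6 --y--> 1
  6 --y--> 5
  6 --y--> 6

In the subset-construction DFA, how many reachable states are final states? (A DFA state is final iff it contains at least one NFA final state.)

13

Start state of the DFA: {0}.
{0} --x--> {0, 1}  [new]
{0} --y--> {2, 4}  [new]
{0, 1} --x--> {0, 1, 2, 4, 5}  [new]
{0, 1} --y--> {2, 4, 5}  [new]
{2, 4} --x--> {2, 3, 4, 6}  [new]
{2, 4} --y--> {0, 2, 3, 4}  [new]
{0, 1, 2, 4, 5} --x--> {0, 1, 2, 3, 4, 5, 6}  [new]
{0, 1, 2, 4, 5} --y--> {0, 2, 3, 4, 5}  [new]
{2, 4, 5} --x--> {0, 2, 3, 4, 5, 6}  [new]
{2, 4, 5} --y--> {0, 2, 3, 4}  [seen]
{2, 3, 4, 6} --x--> {1, 2, 3, 4, 5, 6}  [new]
{2, 3, 4, 6} --y--> {0, 1, 2, 3, 4, 5, 6}  [seen]
{0, 2, 3, 4} --x--> {0, 1, 2, 3, 4, 6}  [new]
{0, 2, 3, 4} --y--> {0, 1, 2, 3, 4}  [new]
{0, 1, 2, 3, 4, 5, 6} --x--> {0, 1, 2, 3, 4, 5, 6}  [seen]
{0, 1, 2, 3, 4, 5, 6} --y--> {0, 1, 2, 3, 4, 5, 6}  [seen]
{0, 2, 3, 4, 5} --x--> {0, 1, 2, 3, 4, 5, 6}  [seen]
{0, 2, 3, 4, 5} --y--> {0, 1, 2, 3, 4}  [seen]
{0, 2, 3, 4, 5, 6} --x--> {0, 1, 2, 3, 4, 5, 6}  [seen]
{0, 2, 3, 4, 5, 6} --y--> {0, 1, 2, 3, 4, 5, 6}  [seen]
{1, 2, 3, 4, 5, 6} --x--> {0, 1, 2, 3, 4, 5, 6}  [seen]
{1, 2, 3, 4, 5, 6} --y--> {0, 1, 2, 3, 4, 5, 6}  [seen]
{0, 1, 2, 3, 4, 6} --x--> {0, 1, 2, 3, 4, 5, 6}  [seen]
{0, 1, 2, 3, 4, 6} --y--> {0, 1, 2, 3, 4, 5, 6}  [seen]
{0, 1, 2, 3, 4} --x--> {0, 1, 2, 3, 4, 5, 6}  [seen]
{0, 1, 2, 3, 4} --y--> {0, 1, 2, 3, 4, 5}  [new]
{0, 1, 2, 3, 4, 5} --x--> {0, 1, 2, 3, 4, 5, 6}  [seen]
{0, 1, 2, 3, 4, 5} --y--> {0, 1, 2, 3, 4, 5}  [seen]
Reachable DFA states: {0}, {0, 1}, {2, 4}, {0, 1, 2, 4, 5}, {2, 4, 5}, {2, 3, 4, 6}, {0, 2, 3, 4}, {0, 1, 2, 3, 4, 5, 6}, {0, 2, 3, 4, 5}, {0, 2, 3, 4, 5, 6}, {1, 2, 3, 4, 5, 6}, {0, 1, 2, 3, 4, 6}, {0, 1, 2, 3, 4}, {0, 1, 2, 3, 4, 5}.
Accepting DFA states (contain an NFA accepting state): {0, 1}, {2, 4}, {0, 1, 2, 4, 5}, {2, 4, 5}, {2, 3, 4, 6}, {0, 2, 3, 4}, {0, 1, 2, 3, 4, 5, 6}, {0, 2, 3, 4, 5}, {0, 2, 3, 4, 5, 6}, {1, 2, 3, 4, 5, 6}, {0, 1, 2, 3, 4, 6}, {0, 1, 2, 3, 4}, {0, 1, 2, 3, 4, 5}.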